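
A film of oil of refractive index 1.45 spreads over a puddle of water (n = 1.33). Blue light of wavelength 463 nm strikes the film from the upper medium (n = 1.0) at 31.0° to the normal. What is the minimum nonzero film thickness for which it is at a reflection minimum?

Ray reflecting at the top interface goes from n = 1.0 toward n = 1.45: a half-wave phase shift.
At the lower boundary (n = 1.45 to n = 1.33) the reflected ray undergoes no phase shift.
Net: one phase inversion between the two reflected rays.
So the condition for destructive reflection is 2 n t cos θ_r = m λ.
Snell's law: 1.0 sin 31.0° = 1.45 sin θ_r → sin θ_r = 0.355, cos θ_r = 0.935.
Minimum nonzero at m = 1: t = λ / (2 n cos θ_r) = 463 / (2 × 1.45 × 0.935) = 171 nm.

171 nm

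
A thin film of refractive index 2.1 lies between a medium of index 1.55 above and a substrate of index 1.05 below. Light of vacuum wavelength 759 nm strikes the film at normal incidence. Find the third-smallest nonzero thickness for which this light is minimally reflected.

Ray reflecting at the top interface goes from n = 1.55 toward n = 2.1: a half-wave phase shift.
At the lower boundary (n = 2.1 to n = 1.05) the reflected ray undergoes no phase shift.
Net: one phase inversion between the two reflected rays.
For minimum reflection here: 2 n t = m λ.
The third-smallest nonzero thickness corresponds to m = 3: t = m λ / (2 n) = 3.00 × 759 / (2 × 2.1) = 542 nm.

542 nm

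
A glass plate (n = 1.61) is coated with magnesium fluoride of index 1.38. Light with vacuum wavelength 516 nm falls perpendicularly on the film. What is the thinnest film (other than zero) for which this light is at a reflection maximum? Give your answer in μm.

Top surface (1.0 → 1.38): reflection off a higher-index medium gives a half-wave phase shift.
Ray reflecting at the bottom interface goes from n = 1.38 toward n = 1.61: a half-wave phase shift.
The two reflections carry the same phase change, so no net offset.
So the condition for constructive reflection is 2 n t = m λ.
Minimum nonzero at m = 1: t = λ / (2 n) = 516 / (2 × 1.38) = 187 nm.

0.187 μm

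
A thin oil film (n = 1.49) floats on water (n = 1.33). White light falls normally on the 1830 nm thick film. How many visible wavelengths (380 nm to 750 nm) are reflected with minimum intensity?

7

Top surface (1.0 → 1.49): reflection off a higher-index medium gives a half-wave phase shift.
At the lower boundary (n = 1.49 to n = 1.33) the reflected ray undergoes no phase shift.
Net: one phase inversion between the two reflected rays.
So the condition for destructive reflection is 2 n t = m λ.
λ = 2 n t / m = 5453 / m nm.
m=7: 779 nm (IR); m=8: 682 nm (visible); m=9: 606 nm (visible); m=10: 545 nm (visible); m=11: 496 nm (visible); m=12: 454 nm (visible); m=13: 419 nm (visible); m=14: 390 nm (visible); m=15: 364 nm (UV).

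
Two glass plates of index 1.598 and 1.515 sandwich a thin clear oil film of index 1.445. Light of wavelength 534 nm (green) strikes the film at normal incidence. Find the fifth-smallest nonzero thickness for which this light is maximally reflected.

Ray reflecting at the top interface goes from n = 1.598 toward n = 1.445: no phase shift.
Ray reflecting at the bottom interface goes from n = 1.445 toward n = 1.515: a half-wave phase shift.
The two reflections differ by half a wavelength.
With one net inversion, constructive interference in reflection requires 2 n t = (m + ½) λ.
The fifth-smallest nonzero thickness corresponds to m = 4: t = (m + ½) λ / (2 n) = 4.50 × 534 / (2 × 1.445) = 831 nm.

831 nm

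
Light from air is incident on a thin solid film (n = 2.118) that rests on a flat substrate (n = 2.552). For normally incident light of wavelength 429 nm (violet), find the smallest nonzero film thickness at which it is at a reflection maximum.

101 nm

At the upper boundary (n = 1.0 to n = 2.118) the reflected ray undergoes a half-wave phase shift.
Ray reflecting at the bottom interface goes from n = 2.118 toward n = 2.552: a half-wave phase shift.
Zero or two π shifts → no net half-wave offset.
With no net inversion, constructive interference in reflection requires 2 n t = m λ.
Minimum nonzero at m = 1: t = λ / (2 n) = 429 / (2 × 2.118) = 101 nm.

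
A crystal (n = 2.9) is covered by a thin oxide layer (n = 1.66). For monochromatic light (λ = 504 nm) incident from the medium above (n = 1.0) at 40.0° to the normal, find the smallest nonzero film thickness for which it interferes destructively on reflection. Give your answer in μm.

Top surface (1.0 → 1.66): reflection off a higher-index medium gives a half-wave phase shift.
At the lower boundary (n = 1.66 to n = 2.9) the reflected ray undergoes a half-wave phase shift.
Zero or two π shifts → no net half-wave offset.
With no net inversion, destructive interference in reflection requires 2 n t cos θ_r = (m + ½) λ.
Snell's law: 1.0 sin 40.0° = 1.66 sin θ_r → sin θ_r = 0.387, cos θ_r = 0.922.
Minimum at m = 0: t = λ / (4 n cos θ_r) = 504 / (4 × 1.66 × 0.922) = 82.3 nm.

0.0823 μm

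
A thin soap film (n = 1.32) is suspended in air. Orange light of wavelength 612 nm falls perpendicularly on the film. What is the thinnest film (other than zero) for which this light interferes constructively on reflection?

At the upper boundary (n = 1.0 to n = 1.32) the reflected ray undergoes a half-wave phase shift.
Bottom surface (1.32 → 1.0): reflection off a lower-index medium gives no phase shift.
The two reflections differ by half a wavelength.
With one net inversion, constructive interference in reflection requires 2 n t = (m + ½) λ.
Minimum at m = 0: t = λ / (4 n) = 612 / (4 × 1.32) = 116 nm.

116 nm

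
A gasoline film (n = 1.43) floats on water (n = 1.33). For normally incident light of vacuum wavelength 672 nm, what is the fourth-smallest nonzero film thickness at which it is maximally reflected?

At the upper boundary (n = 1.0 to n = 1.43) the reflected ray undergoes a half-wave phase shift.
Bottom surface (1.43 → 1.33): reflection off a lower-index medium gives no phase shift.
The two reflections differ by half a wavelength.
For bright reflection here: 2 n t = (m + ½) λ.
The fourth-smallest nonzero thickness corresponds to m = 3: t = (m + ½) λ / (2 n) = 3.50 × 672 / (2 × 1.43) = 822 nm.

822 nm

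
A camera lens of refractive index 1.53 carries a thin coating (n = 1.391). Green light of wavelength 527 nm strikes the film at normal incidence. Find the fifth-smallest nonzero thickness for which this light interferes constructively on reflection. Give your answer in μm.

Top surface (1.0 → 1.391): reflection off a higher-index medium gives a half-wave phase shift.
Bottom surface (1.391 → 1.53): reflection off a higher-index medium gives a half-wave phase shift.
The two reflections carry the same phase change, so no net offset.
So the condition for constructive reflection is 2 n t = m λ.
The fifth-smallest nonzero thickness corresponds to m = 5: t = m λ / (2 n) = 5.00 × 527 / (2 × 1.391) = 947 nm.

0.947 μm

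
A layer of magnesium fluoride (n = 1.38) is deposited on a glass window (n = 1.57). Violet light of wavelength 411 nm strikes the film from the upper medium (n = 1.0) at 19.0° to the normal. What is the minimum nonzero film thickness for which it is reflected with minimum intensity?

76.6 nm

At the upper boundary (n = 1.0 to n = 1.38) the reflected ray undergoes a half-wave phase shift.
Ray reflecting at the bottom interface goes from n = 1.38 toward n = 1.57: a half-wave phase shift.
Net: no relative phase inversion (both shifts match).
So the condition for destructive reflection is 2 n t cos θ_r = (m + ½) λ.
Snell's law: 1.0 sin 19.0° = 1.38 sin θ_r → sin θ_r = 0.236, cos θ_r = 0.972.
Minimum at m = 0: t = λ / (4 n cos θ_r) = 411 / (4 × 1.38 × 0.972) = 76.6 nm.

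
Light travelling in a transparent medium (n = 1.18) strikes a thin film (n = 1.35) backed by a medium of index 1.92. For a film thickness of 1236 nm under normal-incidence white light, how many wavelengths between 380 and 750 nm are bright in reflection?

At the upper boundary (n = 1.18 to n = 1.35) the reflected ray undergoes a half-wave phase shift.
Ray reflecting at the bottom interface goes from n = 1.35 toward n = 1.92: a half-wave phase shift.
The two reflections carry the same phase change, so no net offset.
For bright reflection here: 2 n t = m λ.
λ = 2 n t / m = 3337 / m nm.
m=4: 834 nm (IR); m=5: 667 nm (visible); m=6: 556 nm (visible); m=7: 477 nm (visible); m=8: 417 nm (visible); m=9: 371 nm (UV).

4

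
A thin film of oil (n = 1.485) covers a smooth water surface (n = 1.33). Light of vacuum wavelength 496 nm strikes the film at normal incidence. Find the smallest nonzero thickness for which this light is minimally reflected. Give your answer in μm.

Ray reflecting at the top interface goes from n = 1.0 toward n = 1.485: a half-wave phase shift.
Ray reflecting at the bottom interface goes from n = 1.485 toward n = 1.33: no phase shift.
Net: one phase inversion between the two reflected rays.
For weak reflection here: 2 n t = m λ.
The smallest nonzero thickness corresponds to m = 1: t = m λ / (2 n) = 1.00 × 496 / (2 × 1.485) = 167 nm.

0.167 μm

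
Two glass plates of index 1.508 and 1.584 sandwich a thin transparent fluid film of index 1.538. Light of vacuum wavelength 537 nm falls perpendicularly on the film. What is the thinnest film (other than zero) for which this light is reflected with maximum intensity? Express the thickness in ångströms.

1746 Å

Top surface (1.508 → 1.538): reflection off a higher-index medium gives a half-wave phase shift.
At the lower boundary (n = 1.538 to n = 1.584) the reflected ray undergoes a half-wave phase shift.
Zero or two π shifts → no net half-wave offset.
So the condition for constructive reflection is 2 n t = m λ.
Minimum nonzero at m = 1: t = λ / (2 n) = 537 / (2 × 1.538) = 175 nm.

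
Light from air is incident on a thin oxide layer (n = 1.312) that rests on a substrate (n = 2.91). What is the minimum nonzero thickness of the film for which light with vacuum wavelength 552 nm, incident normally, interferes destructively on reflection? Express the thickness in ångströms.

Ray reflecting at the top interface goes from n = 1.0 toward n = 1.312: a half-wave phase shift.
At the lower boundary (n = 1.312 to n = 2.91) the reflected ray undergoes a half-wave phase shift.
Net: no relative phase inversion (both shifts match).
So the condition for destructive reflection is 2 n t = (m + ½) λ.
Minimum at m = 0: t = λ / (4 n) = 552 / (4 × 1.312) = 105 nm.

1052 Å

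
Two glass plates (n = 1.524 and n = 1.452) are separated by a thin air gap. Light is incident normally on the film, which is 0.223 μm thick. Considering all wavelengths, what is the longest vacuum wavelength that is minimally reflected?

Top surface (1.524 → 1.0): reflection off a lower-index medium gives no phase shift.
Bottom surface (1.0 → 1.452): reflection off a higher-index medium gives a half-wave phase shift.
Net: one phase inversion between the two reflected rays.
So the condition for destructive reflection is 2 n t = m λ.
λ = 2 n t / m. The longest wavelength is m = 1: λ = 2 × 1.0 × 223 / 1.00 = 446 nm.

446 nm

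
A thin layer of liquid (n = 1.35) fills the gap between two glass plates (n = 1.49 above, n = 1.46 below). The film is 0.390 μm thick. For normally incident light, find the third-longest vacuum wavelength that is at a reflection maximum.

Ray reflecting at the top interface goes from n = 1.49 toward n = 1.35: no phase shift.
At the lower boundary (n = 1.35 to n = 1.46) the reflected ray undergoes a half-wave phase shift.
Net: one phase inversion between the two reflected rays.
For strong reflection here: 2 n t = (m + ½) λ.
λ = 2 n t / (m + ½). The third-longest wavelength is m = 2: λ = 2 × 1.35 × 390 / 2.50 = 421 nm.

421 nm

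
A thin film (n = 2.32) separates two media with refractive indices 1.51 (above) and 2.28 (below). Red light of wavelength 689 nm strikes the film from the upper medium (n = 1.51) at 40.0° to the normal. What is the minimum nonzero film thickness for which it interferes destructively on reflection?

163 nm

Ray reflecting at the top interface goes from n = 1.51 toward n = 2.32: a half-wave phase shift.
At the lower boundary (n = 2.32 to n = 2.28) the reflected ray undergoes no phase shift.
Exactly one π shift → a net half-wave offset.
For minimum reflection here: 2 n t cos θ_r = m λ.
Snell's law: 1.51 sin 40.0° = 2.32 sin θ_r → sin θ_r = 0.418, cos θ_r = 0.908.
Minimum nonzero at m = 1: t = λ / (2 n cos θ_r) = 689 / (2 × 2.32 × 0.908) = 163 nm.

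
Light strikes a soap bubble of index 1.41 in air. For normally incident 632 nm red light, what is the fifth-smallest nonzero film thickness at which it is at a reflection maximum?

At the upper boundary (n = 1.0 to n = 1.41) the reflected ray undergoes a half-wave phase shift.
At the lower boundary (n = 1.41 to n = 1.0) the reflected ray undergoes no phase shift.
Net: one phase inversion between the two reflected rays.
So the condition for constructive reflection is 2 n t = (m + ½) λ.
The fifth-smallest nonzero thickness corresponds to m = 4: t = (m + ½) λ / (2 n) = 4.50 × 632 / (2 × 1.41) = 1009 nm.

1009 nm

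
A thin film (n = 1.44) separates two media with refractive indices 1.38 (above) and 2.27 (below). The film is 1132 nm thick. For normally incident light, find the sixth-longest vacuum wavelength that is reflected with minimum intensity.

Top surface (1.38 → 1.44): reflection off a higher-index medium gives a half-wave phase shift.
Bottom surface (1.44 → 2.27): reflection off a higher-index medium gives a half-wave phase shift.
Net: no relative phase inversion (both shifts match).
With no net inversion, destructive interference in reflection requires 2 n t = (m + ½) λ.
λ = 2 n t / (m + ½). The sixth-longest wavelength is m = 5: λ = 2 × 1.44 × 1132 / 5.50 = 593 nm.

593 nm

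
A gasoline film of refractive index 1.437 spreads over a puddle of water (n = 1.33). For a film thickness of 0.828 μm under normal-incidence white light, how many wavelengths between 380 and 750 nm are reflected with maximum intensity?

Ray reflecting at the top interface goes from n = 1.0 toward n = 1.437: a half-wave phase shift.
At the lower boundary (n = 1.437 to n = 1.33) the reflected ray undergoes no phase shift.
Net: one phase inversion between the two reflected rays.
For maximum reflection here: 2 n t = (m + ½) λ.
λ = 2 n t / (m + ½) = 2380 / (m + ½) nm.
m=2: 952 nm (IR); m=3: 680 nm (visible); m=4: 529 nm (visible); m=5: 433 nm (visible); m=6: 366 nm (UV).

3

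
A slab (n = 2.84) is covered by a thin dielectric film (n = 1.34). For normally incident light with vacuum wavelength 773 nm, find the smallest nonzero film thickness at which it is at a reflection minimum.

144 nm

Ray reflecting at the top interface goes from n = 1.0 toward n = 1.34: a half-wave phase shift.
Ray reflecting at the bottom interface goes from n = 1.34 toward n = 2.84: a half-wave phase shift.
The two reflections carry the same phase change, so no net offset.
For minimum reflection here: 2 n t = (m + ½) λ.
Minimum at m = 0: t = λ / (4 n) = 773 / (4 × 1.34) = 144 nm.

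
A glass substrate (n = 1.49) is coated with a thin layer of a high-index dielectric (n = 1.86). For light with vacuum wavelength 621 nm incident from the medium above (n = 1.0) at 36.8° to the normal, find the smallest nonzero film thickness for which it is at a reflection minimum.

176 nm

At the upper boundary (n = 1.0 to n = 1.86) the reflected ray undergoes a half-wave phase shift.
Bottom surface (1.86 → 1.49): reflection off a lower-index medium gives no phase shift.
Net: one phase inversion between the two reflected rays.
So the condition for destructive reflection is 2 n t cos θ_r = m λ.
Snell's law: 1.0 sin 36.8° = 1.86 sin θ_r → sin θ_r = 0.322, cos θ_r = 0.947.
Minimum nonzero at m = 1: t = λ / (2 n cos θ_r) = 621 / (2 × 1.86 × 0.947) = 176 nm.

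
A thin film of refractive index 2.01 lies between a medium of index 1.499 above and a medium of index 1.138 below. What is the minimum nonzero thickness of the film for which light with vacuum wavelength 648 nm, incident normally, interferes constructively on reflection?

At the upper boundary (n = 1.499 to n = 2.01) the reflected ray undergoes a half-wave phase shift.
Ray reflecting at the bottom interface goes from n = 2.01 toward n = 1.138: no phase shift.
Net: one phase inversion between the two reflected rays.
So the condition for constructive reflection is 2 n t = (m + ½) λ.
Minimum at m = 0: t = λ / (4 n) = 648 / (4 × 2.01) = 80.6 nm.

80.6 nm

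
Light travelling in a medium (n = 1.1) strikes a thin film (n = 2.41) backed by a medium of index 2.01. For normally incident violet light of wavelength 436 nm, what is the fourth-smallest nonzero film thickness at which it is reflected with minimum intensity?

Ray reflecting at the top interface goes from n = 1.1 toward n = 2.41: a half-wave phase shift.
At the lower boundary (n = 2.41 to n = 2.01) the reflected ray undergoes no phase shift.
Net: one phase inversion between the two reflected rays.
So the condition for destructive reflection is 2 n t = m λ.
The fourth-smallest nonzero thickness corresponds to m = 4: t = m λ / (2 n) = 4.00 × 436 / (2 × 2.41) = 362 nm.

362 nm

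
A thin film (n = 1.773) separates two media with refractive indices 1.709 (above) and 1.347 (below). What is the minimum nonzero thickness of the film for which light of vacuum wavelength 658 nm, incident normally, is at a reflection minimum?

At the upper boundary (n = 1.709 to n = 1.773) the reflected ray undergoes a half-wave phase shift.
Ray reflecting at the bottom interface goes from n = 1.773 toward n = 1.347: no phase shift.
The two reflections differ by half a wavelength.
For dark reflection here: 2 n t = m λ.
Minimum nonzero at m = 1: t = λ / (2 n) = 658 / (2 × 1.773) = 186 nm.

186 nm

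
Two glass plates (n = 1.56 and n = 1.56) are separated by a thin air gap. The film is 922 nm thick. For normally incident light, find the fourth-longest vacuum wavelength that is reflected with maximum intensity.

At the upper boundary (n = 1.56 to n = 1.0) the reflected ray undergoes no phase shift.
At the lower boundary (n = 1.0 to n = 1.56) the reflected ray undergoes a half-wave phase shift.
Exactly one π shift → a net half-wave offset.
With one net inversion, constructive interference in reflection requires 2 n t = (m + ½) λ.
λ = 2 n t / (m + ½). The fourth-longest wavelength is m = 3: λ = 2 × 1.0 × 922 / 3.50 = 527 nm.

527 nm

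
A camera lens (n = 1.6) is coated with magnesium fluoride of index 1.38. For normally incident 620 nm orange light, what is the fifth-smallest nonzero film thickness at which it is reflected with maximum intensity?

Ray reflecting at the top interface goes from n = 1.0 toward n = 1.38: a half-wave phase shift.
Bottom surface (1.38 → 1.6): reflection off a higher-index medium gives a half-wave phase shift.
The two reflections carry the same phase change, so no net offset.
So the condition for constructive reflection is 2 n t = m λ.
The fifth-smallest nonzero thickness corresponds to m = 5: t = m λ / (2 n) = 5.00 × 620 / (2 × 1.38) = 1123 nm.

1123 nm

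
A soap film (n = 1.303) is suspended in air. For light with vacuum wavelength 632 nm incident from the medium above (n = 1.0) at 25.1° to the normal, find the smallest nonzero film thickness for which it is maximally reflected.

Top surface (1.0 → 1.303): reflection off a higher-index medium gives a half-wave phase shift.
Bottom surface (1.303 → 1.0): reflection off a lower-index medium gives no phase shift.
Exactly one π shift → a net half-wave offset.
So the condition for constructive reflection is 2 n t cos θ_r = (m + ½) λ.
Snell's law: 1.0 sin 25.1° = 1.303 sin θ_r → sin θ_r = 0.326, cos θ_r = 0.946.
Minimum at m = 0: t = λ / (4 n cos θ_r) = 632 / (4 × 1.303 × 0.946) = 128 nm.

128 nm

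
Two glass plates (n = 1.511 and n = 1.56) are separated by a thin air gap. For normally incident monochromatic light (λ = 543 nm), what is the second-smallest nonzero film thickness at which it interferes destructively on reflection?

Top surface (1.511 → 1.0): reflection off a lower-index medium gives no phase shift.
At the lower boundary (n = 1.0 to n = 1.56) the reflected ray undergoes a half-wave phase shift.
Net: one phase inversion between the two reflected rays.
With one net inversion, destructive interference in reflection requires 2 n t = m λ.
The second-smallest nonzero thickness corresponds to m = 2: t = m λ / (2 n) = 2.00 × 543 / (2 × 1.0) = 543 nm.

543 nm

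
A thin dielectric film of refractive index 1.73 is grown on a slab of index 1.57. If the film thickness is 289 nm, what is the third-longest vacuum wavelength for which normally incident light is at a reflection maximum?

400 nm

Ray reflecting at the top interface goes from n = 1.0 toward n = 1.73: a half-wave phase shift.
At the lower boundary (n = 1.73 to n = 1.57) the reflected ray undergoes no phase shift.
Net: one phase inversion between the two reflected rays.
For bright reflection here: 2 n t = (m + ½) λ.
λ = 2 n t / (m + ½). The third-longest wavelength is m = 2: λ = 2 × 1.73 × 289 / 2.50 = 400 nm.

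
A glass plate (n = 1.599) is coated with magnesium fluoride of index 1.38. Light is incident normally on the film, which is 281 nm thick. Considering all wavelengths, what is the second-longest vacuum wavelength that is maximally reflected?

388 nm

Top surface (1.0 → 1.38): reflection off a higher-index medium gives a half-wave phase shift.
At the lower boundary (n = 1.38 to n = 1.599) the reflected ray undergoes a half-wave phase shift.
Net: no relative phase inversion (both shifts match).
With no net inversion, constructive interference in reflection requires 2 n t = m λ.
λ = 2 n t / m. The second-longest wavelength is m = 2: λ = 2 × 1.38 × 281 / 2.00 = 388 nm.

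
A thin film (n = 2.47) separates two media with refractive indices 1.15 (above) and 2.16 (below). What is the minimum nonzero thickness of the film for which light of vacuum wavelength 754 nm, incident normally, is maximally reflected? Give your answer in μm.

0.0763 μm

At the upper boundary (n = 1.15 to n = 2.47) the reflected ray undergoes a half-wave phase shift.
At the lower boundary (n = 2.47 to n = 2.16) the reflected ray undergoes no phase shift.
Exactly one π shift → a net half-wave offset.
For strong reflection here: 2 n t = (m + ½) λ.
Minimum at m = 0: t = λ / (4 n) = 754 / (4 × 2.47) = 76.3 nm.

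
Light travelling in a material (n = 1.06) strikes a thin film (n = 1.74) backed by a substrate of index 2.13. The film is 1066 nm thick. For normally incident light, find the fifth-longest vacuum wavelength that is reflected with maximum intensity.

742 nm

Top surface (1.06 → 1.74): reflection off a higher-index medium gives a half-wave phase shift.
At the lower boundary (n = 1.74 to n = 2.13) the reflected ray undergoes a half-wave phase shift.
Net: no relative phase inversion (both shifts match).
So the condition for constructive reflection is 2 n t = m λ.
λ = 2 n t / m. The fifth-longest wavelength is m = 5: λ = 2 × 1.74 × 1066 / 5.00 = 742 nm.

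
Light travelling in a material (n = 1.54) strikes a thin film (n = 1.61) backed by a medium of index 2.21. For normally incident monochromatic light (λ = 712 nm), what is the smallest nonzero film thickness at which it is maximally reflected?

At the upper boundary (n = 1.54 to n = 1.61) the reflected ray undergoes a half-wave phase shift.
Ray reflecting at the bottom interface goes from n = 1.61 toward n = 2.21: a half-wave phase shift.
The two reflections carry the same phase change, so no net offset.
So the condition for constructive reflection is 2 n t = m λ.
The smallest nonzero thickness corresponds to m = 1: t = m λ / (2 n) = 1.00 × 712 / (2 × 1.61) = 221 nm.

221 nm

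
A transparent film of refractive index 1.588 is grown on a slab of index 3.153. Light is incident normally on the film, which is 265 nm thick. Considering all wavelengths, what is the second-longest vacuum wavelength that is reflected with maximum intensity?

421 nm

Ray reflecting at the top interface goes from n = 1.0 toward n = 1.588: a half-wave phase shift.
Ray reflecting at the bottom interface goes from n = 1.588 toward n = 3.153: a half-wave phase shift.
Zero or two π shifts → no net half-wave offset.
With no net inversion, constructive interference in reflection requires 2 n t = m λ.
λ = 2 n t / m. The second-longest wavelength is m = 2: λ = 2 × 1.588 × 265 / 2.00 = 421 nm.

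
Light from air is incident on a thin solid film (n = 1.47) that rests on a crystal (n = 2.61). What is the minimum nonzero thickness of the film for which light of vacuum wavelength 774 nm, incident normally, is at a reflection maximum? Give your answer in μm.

0.263 μm

Top surface (1.0 → 1.47): reflection off a higher-index medium gives a half-wave phase shift.
At the lower boundary (n = 1.47 to n = 2.61) the reflected ray undergoes a half-wave phase shift.
The two reflections carry the same phase change, so no net offset.
So the condition for constructive reflection is 2 n t = m λ.
Minimum nonzero at m = 1: t = λ / (2 n) = 774 / (2 × 1.47) = 263 nm.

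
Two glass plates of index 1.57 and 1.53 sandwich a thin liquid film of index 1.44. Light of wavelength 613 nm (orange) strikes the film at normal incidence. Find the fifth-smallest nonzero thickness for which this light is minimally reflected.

1064 nm

At the upper boundary (n = 1.57 to n = 1.44) the reflected ray undergoes no phase shift.
At the lower boundary (n = 1.44 to n = 1.53) the reflected ray undergoes a half-wave phase shift.
The two reflections differ by half a wavelength.
For dark reflection here: 2 n t = m λ.
The fifth-smallest nonzero thickness corresponds to m = 5: t = m λ / (2 n) = 5.00 × 613 / (2 × 1.44) = 1064 nm.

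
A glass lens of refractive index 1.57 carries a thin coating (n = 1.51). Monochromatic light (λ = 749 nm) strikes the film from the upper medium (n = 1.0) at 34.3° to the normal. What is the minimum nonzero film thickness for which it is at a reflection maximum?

267 nm

Ray reflecting at the top interface goes from n = 1.0 toward n = 1.51: a half-wave phase shift.
Bottom surface (1.51 → 1.57): reflection off a higher-index medium gives a half-wave phase shift.
The two reflections carry the same phase change, so no net offset.
For strong reflection here: 2 n t cos θ_r = m λ.
Snell's law: 1.0 sin 34.3° = 1.51 sin θ_r → sin θ_r = 0.373, cos θ_r = 0.928.
Minimum nonzero at m = 1: t = λ / (2 n cos θ_r) = 749 / (2 × 1.51 × 0.928) = 267 nm.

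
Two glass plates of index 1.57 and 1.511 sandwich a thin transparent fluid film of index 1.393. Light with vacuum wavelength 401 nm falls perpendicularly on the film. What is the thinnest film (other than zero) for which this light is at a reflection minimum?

Top surface (1.57 → 1.393): reflection off a lower-index medium gives no phase shift.
Ray reflecting at the bottom interface goes from n = 1.393 toward n = 1.511: a half-wave phase shift.
The two reflections differ by half a wavelength.
With one net inversion, destructive interference in reflection requires 2 n t = m λ.
Minimum nonzero at m = 1: t = λ / (2 n) = 401 / (2 × 1.393) = 144 nm.

144 nm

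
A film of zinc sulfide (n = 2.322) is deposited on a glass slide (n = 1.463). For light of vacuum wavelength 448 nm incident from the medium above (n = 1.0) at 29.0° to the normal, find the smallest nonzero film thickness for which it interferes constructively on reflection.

Ray reflecting at the top interface goes from n = 1.0 toward n = 2.322: a half-wave phase shift.
Ray reflecting at the bottom interface goes from n = 2.322 toward n = 1.463: no phase shift.
Exactly one π shift → a net half-wave offset.
For maximum reflection here: 2 n t cos θ_r = (m + ½) λ.
Snell's law: 1.0 sin 29.0° = 2.322 sin θ_r → sin θ_r = 0.209, cos θ_r = 0.978.
Minimum at m = 0: t = λ / (4 n cos θ_r) = 448 / (4 × 2.322 × 0.978) = 49.3 nm.

49.3 nm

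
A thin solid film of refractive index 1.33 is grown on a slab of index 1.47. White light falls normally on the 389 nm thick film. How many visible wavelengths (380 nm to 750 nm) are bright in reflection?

1

Top surface (1.0 → 1.33): reflection off a higher-index medium gives a half-wave phase shift.
At the lower boundary (n = 1.33 to n = 1.47) the reflected ray undergoes a half-wave phase shift.
The two reflections carry the same phase change, so no net offset.
So the condition for constructive reflection is 2 n t = m λ.
λ = 2 n t / m = 1035 / m nm.
m=1: 1035 nm (IR); m=2: 517 nm (visible); m=3: 345 nm (UV).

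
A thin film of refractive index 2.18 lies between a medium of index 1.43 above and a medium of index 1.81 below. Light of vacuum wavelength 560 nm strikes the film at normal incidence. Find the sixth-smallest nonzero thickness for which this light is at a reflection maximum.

Ray reflecting at the top interface goes from n = 1.43 toward n = 2.18: a half-wave phase shift.
Bottom surface (2.18 → 1.81): reflection off a lower-index medium gives no phase shift.
Net: one phase inversion between the two reflected rays.
With one net inversion, constructive interference in reflection requires 2 n t = (m + ½) λ.
The sixth-smallest nonzero thickness corresponds to m = 5: t = (m + ½) λ / (2 n) = 5.50 × 560 / (2 × 2.18) = 706 nm.

706 nm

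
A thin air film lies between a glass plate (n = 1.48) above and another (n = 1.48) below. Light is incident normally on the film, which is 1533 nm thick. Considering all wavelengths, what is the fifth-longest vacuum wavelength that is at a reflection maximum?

681 nm

Ray reflecting at the top interface goes from n = 1.48 toward n = 1.0: no phase shift.
Ray reflecting at the bottom interface goes from n = 1.0 toward n = 1.48: a half-wave phase shift.
Net: one phase inversion between the two reflected rays.
With one net inversion, constructive interference in reflection requires 2 n t = (m + ½) λ.
λ = 2 n t / (m + ½). The fifth-longest wavelength is m = 4: λ = 2 × 1.0 × 1533 / 4.50 = 681 nm.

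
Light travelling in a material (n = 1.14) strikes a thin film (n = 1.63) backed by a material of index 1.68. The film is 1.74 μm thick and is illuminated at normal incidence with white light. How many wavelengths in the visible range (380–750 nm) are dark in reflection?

Top surface (1.14 → 1.63): reflection off a higher-index medium gives a half-wave phase shift.
Bottom surface (1.63 → 1.68): reflection off a higher-index medium gives a half-wave phase shift.
Zero or two π shifts → no net half-wave offset.
So the condition for destructive reflection is 2 n t = (m + ½) λ.
λ = 2 n t / (m + ½) = 5672 / (m + ½) nm.
m=7: 756 nm (IR); m=8: 667 nm (visible); m=9: 597 nm (visible); m=10: 540 nm (visible); m=11: 493 nm (visible); m=12: 454 nm (visible); m=13: 420 nm (visible); m=14: 391 nm (visible); m=15: 366 nm (UV).

7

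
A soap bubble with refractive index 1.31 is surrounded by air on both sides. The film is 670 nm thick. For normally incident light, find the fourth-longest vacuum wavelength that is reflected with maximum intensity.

502 nm

At the upper boundary (n = 1.0 to n = 1.31) the reflected ray undergoes a half-wave phase shift.
Ray reflecting at the bottom interface goes from n = 1.31 toward n = 1.0: no phase shift.
Exactly one π shift → a net half-wave offset.
For maximum reflection here: 2 n t = (m + ½) λ.
λ = 2 n t / (m + ½). The fourth-longest wavelength is m = 3: λ = 2 × 1.31 × 670 / 3.50 = 502 nm.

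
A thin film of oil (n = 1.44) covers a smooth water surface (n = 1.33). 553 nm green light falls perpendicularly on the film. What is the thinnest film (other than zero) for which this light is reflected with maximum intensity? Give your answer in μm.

0.0960 μm

Ray reflecting at the top interface goes from n = 1.0 toward n = 1.44: a half-wave phase shift.
At the lower boundary (n = 1.44 to n = 1.33) the reflected ray undergoes no phase shift.
Net: one phase inversion between the two reflected rays.
With one net inversion, constructive interference in reflection requires 2 n t = (m + ½) λ.
Minimum at m = 0: t = λ / (4 n) = 553 / (4 × 1.44) = 96.0 nm.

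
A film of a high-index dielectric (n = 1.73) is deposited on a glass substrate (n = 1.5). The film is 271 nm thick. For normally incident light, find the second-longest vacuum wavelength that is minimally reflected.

At the upper boundary (n = 1.0 to n = 1.73) the reflected ray undergoes a half-wave phase shift.
Bottom surface (1.73 → 1.5): reflection off a lower-index medium gives no phase shift.
Exactly one π shift → a net half-wave offset.
For minimum reflection here: 2 n t = m λ.
λ = 2 n t / m. The second-longest wavelength is m = 2: λ = 2 × 1.73 × 271 / 2.00 = 469 nm.

469 nm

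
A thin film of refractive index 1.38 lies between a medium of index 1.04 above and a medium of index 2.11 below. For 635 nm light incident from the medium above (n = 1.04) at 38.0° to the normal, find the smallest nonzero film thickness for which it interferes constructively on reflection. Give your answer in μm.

0.260 μm

Ray reflecting at the top interface goes from n = 1.04 toward n = 1.38: a half-wave phase shift.
Bottom surface (1.38 → 2.11): reflection off a higher-index medium gives a half-wave phase shift.
The two reflections carry the same phase change, so no net offset.
For bright reflection here: 2 n t cos θ_r = m λ.
Snell's law: 1.04 sin 38.0° = 1.38 sin θ_r → sin θ_r = 0.464, cos θ_r = 0.886.
Minimum nonzero at m = 1: t = λ / (2 n cos θ_r) = 635 / (2 × 1.38 × 0.886) = 260 nm.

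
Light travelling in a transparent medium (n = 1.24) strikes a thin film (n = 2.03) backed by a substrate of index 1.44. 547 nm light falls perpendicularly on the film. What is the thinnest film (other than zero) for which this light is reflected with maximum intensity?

Top surface (1.24 → 2.03): reflection off a higher-index medium gives a half-wave phase shift.
At the lower boundary (n = 2.03 to n = 1.44) the reflected ray undergoes no phase shift.
Net: one phase inversion between the two reflected rays.
With one net inversion, constructive interference in reflection requires 2 n t = (m + ½) λ.
Minimum at m = 0: t = λ / (4 n) = 547 / (4 × 2.03) = 67.4 nm.

67.4 nm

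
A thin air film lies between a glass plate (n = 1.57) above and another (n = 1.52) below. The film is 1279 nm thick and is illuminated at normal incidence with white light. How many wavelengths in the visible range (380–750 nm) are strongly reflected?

Top surface (1.57 → 1.0): reflection off a lower-index medium gives no phase shift.
At the lower boundary (n = 1.0 to n = 1.52) the reflected ray undergoes a half-wave phase shift.
Exactly one π shift → a net half-wave offset.
With one net inversion, constructive interference in reflection requires 2 n t = (m + ½) λ.
λ = 2 n t / (m + ½) = 2558 / (m + ½) nm.
m=2: 1023 nm (IR); m=3: 731 nm (visible); m=4: 568 nm (visible); m=5: 465 nm (visible); m=6: 394 nm (visible); m=7: 341 nm (UV).

4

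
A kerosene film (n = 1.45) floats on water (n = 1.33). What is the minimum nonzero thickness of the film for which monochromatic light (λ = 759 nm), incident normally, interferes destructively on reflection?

Top surface (1.0 → 1.45): reflection off a higher-index medium gives a half-wave phase shift.
At the lower boundary (n = 1.45 to n = 1.33) the reflected ray undergoes no phase shift.
Net: one phase inversion between the two reflected rays.
So the condition for destructive reflection is 2 n t = m λ.
Minimum nonzero at m = 1: t = λ / (2 n) = 759 / (2 × 1.45) = 262 nm.

262 nm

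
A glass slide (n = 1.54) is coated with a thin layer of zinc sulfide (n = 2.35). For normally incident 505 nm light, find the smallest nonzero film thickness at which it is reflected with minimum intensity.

107 nm

At the upper boundary (n = 1.0 to n = 2.35) the reflected ray undergoes a half-wave phase shift.
Ray reflecting at the bottom interface goes from n = 2.35 toward n = 1.54: no phase shift.
The two reflections differ by half a wavelength.
So the condition for destructive reflection is 2 n t = m λ.
Minimum nonzero at m = 1: t = λ / (2 n) = 505 / (2 × 2.35) = 107 nm.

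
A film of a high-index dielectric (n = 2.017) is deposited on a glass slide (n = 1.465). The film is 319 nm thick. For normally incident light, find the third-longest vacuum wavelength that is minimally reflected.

At the upper boundary (n = 1.0 to n = 2.017) the reflected ray undergoes a half-wave phase shift.
Ray reflecting at the bottom interface goes from n = 2.017 toward n = 1.465: no phase shift.
The two reflections differ by half a wavelength.
So the condition for destructive reflection is 2 n t = m λ.
λ = 2 n t / m. The third-longest wavelength is m = 3: λ = 2 × 2.017 × 319 / 3.00 = 429 nm.

429 nm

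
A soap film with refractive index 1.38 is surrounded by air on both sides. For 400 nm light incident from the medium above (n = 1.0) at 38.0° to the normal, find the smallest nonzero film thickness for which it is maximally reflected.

81.0 nm

Ray reflecting at the top interface goes from n = 1.0 toward n = 1.38: a half-wave phase shift.
At the lower boundary (n = 1.38 to n = 1.0) the reflected ray undergoes no phase shift.
The two reflections differ by half a wavelength.
With one net inversion, constructive interference in reflection requires 2 n t cos θ_r = (m + ½) λ.
Snell's law: 1.0 sin 38.0° = 1.38 sin θ_r → sin θ_r = 0.446, cos θ_r = 0.895.
Minimum at m = 0: t = λ / (4 n cos θ_r) = 400 / (4 × 1.38 × 0.895) = 81.0 nm.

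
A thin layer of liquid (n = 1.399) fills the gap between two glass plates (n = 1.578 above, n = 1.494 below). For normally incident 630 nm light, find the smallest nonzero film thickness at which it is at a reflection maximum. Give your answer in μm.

0.113 μm

Ray reflecting at the top interface goes from n = 1.578 toward n = 1.399: no phase shift.
Bottom surface (1.399 → 1.494): reflection off a higher-index medium gives a half-wave phase shift.
Net: one phase inversion between the two reflected rays.
So the condition for constructive reflection is 2 n t = (m + ½) λ.
Minimum at m = 0: t = λ / (4 n) = 630 / (4 × 1.399) = 113 nm.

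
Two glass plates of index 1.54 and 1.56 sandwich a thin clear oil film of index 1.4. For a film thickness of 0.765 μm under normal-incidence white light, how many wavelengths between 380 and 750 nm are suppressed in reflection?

3

Ray reflecting at the top interface goes from n = 1.54 toward n = 1.4: no phase shift.
At the lower boundary (n = 1.4 to n = 1.56) the reflected ray undergoes a half-wave phase shift.
Net: one phase inversion between the two reflected rays.
For dark reflection here: 2 n t = m λ.
λ = 2 n t / m = 2142 / m nm.
m=2: 1071 nm (IR); m=3: 714 nm (visible); m=4: 536 nm (visible); m=5: 428 nm (visible); m=6: 357 nm (UV).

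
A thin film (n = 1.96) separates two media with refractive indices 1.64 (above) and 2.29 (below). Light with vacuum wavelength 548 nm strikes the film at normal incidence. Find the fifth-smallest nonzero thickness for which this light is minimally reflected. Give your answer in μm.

0.629 μm

At the upper boundary (n = 1.64 to n = 1.96) the reflected ray undergoes a half-wave phase shift.
Bottom surface (1.96 → 2.29): reflection off a higher-index medium gives a half-wave phase shift.
Net: no relative phase inversion (both shifts match).
For dark reflection here: 2 n t = (m + ½) λ.
The fifth-smallest nonzero thickness corresponds to m = 4: t = (m + ½) λ / (2 n) = 4.50 × 548 / (2 × 1.96) = 629 nm.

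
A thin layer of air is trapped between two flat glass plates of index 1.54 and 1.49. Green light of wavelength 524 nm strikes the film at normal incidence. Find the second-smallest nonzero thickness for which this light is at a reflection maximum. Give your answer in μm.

Top surface (1.54 → 1.0): reflection off a lower-index medium gives no phase shift.
At the lower boundary (n = 1.0 to n = 1.49) the reflected ray undergoes a half-wave phase shift.
Net: one phase inversion between the two reflected rays.
For bright reflection here: 2 n t = (m + ½) λ.
The second-smallest nonzero thickness corresponds to m = 1: t = (m + ½) λ / (2 n) = 1.50 × 524 / (2 × 1.0) = 393 nm.

0.393 μm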